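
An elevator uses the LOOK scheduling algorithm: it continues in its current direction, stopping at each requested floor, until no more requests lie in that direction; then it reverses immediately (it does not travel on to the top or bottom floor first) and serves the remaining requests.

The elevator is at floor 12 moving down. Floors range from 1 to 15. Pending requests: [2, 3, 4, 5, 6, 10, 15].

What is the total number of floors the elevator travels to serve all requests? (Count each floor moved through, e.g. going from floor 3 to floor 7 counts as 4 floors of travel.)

Answer: 23

Derivation:
Start at floor 12 moving down, LOOK stop order: [10, 6, 5, 4, 3, 2, 15]
  12 → 10: |10-12| = 2, total = 2
  10 → 6: |6-10| = 4, total = 6
  6 → 5: |5-6| = 1, total = 7
  5 → 4: |4-5| = 1, total = 8
  4 → 3: |3-4| = 1, total = 9
  3 → 2: |2-3| = 1, total = 10
  2 → 15: |15-2| = 13, total = 23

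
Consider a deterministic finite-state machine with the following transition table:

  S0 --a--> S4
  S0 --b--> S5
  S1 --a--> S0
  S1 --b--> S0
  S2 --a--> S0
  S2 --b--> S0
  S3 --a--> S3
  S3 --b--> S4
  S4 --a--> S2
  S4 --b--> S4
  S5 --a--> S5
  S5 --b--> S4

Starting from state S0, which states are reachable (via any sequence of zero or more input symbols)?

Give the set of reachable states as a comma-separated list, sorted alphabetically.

Answer: S0, S2, S4, S5

Derivation:
BFS from S0:
  visit S0: S0--a-->S4 (new), S0--b-->S5 (new)
  visit S4: S4--a-->S2 (new), S4--b-->S4 (seen)
  visit S5: S5--a-->S5 (seen), S5--b-->S4 (seen)
  visit S2: S2--a-->S0 (seen), S2--b-->S0 (seen)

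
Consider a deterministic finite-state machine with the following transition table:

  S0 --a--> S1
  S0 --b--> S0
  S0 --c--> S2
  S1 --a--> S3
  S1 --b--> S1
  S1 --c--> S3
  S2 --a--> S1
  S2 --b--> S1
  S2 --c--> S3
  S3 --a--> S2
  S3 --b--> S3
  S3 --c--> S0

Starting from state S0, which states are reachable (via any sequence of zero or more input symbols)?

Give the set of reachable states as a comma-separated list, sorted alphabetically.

BFS from S0:
  visit S0: S0--a-->S1 (new), S0--b-->S0 (seen), S0--c-->S2 (new)
  visit S1: S1--a-->S3 (new), S1--b-->S1 (seen), S1--c-->S3 (seen)
  visit S2: S2--a-->S1 (seen), S2--b-->S1 (seen), S2--c-->S3 (seen)
  visit S3: S3--a-->S2 (seen), S3--b-->S3 (seen), S3--c-->S0 (seen)

Answer: S0, S1, S2, S3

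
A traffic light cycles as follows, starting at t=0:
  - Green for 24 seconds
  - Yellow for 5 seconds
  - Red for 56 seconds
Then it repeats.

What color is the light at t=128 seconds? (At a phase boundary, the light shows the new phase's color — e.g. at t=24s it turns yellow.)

Cycle length = 24 + 5 + 56 = 85s
t = 128, phase_t = 128 mod 85 = 43
43 >= 29 → RED

Answer: red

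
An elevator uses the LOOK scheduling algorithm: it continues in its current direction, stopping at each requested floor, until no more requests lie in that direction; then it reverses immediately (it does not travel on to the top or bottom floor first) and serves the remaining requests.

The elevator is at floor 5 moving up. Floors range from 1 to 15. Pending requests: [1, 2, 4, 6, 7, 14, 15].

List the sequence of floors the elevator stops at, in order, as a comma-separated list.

Answer: 6, 7, 14, 15, 4, 2, 1

Derivation:
Current: 5, moving UP
Serve above first (ascending): [6, 7, 14, 15]
Then reverse, serve below (descending): [4, 2, 1]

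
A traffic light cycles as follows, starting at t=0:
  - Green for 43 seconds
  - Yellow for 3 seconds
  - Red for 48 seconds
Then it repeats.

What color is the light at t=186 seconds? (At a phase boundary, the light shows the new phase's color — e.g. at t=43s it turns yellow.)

Cycle length = 43 + 3 + 48 = 94s
t = 186, phase_t = 186 mod 94 = 92
92 >= 46 → RED

Answer: red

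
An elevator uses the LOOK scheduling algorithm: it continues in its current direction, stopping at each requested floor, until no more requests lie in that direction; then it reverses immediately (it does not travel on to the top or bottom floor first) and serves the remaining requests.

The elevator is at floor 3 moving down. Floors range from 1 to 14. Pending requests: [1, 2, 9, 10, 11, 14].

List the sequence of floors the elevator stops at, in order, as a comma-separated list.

Answer: 2, 1, 9, 10, 11, 14

Derivation:
Current: 3, moving DOWN
Serve below first (descending): [2, 1]
Then reverse, serve above (ascending): [9, 10, 11, 14]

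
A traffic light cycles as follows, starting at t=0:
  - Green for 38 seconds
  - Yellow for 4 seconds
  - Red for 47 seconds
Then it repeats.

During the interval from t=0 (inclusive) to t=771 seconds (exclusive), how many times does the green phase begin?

Answer: 9

Derivation:
Cycle = 38+4+47 = 89s
green phase starts at t = k*89 + 0 for k=0,1,2,...
Need k*89+0 < 771 → k < 8.663
k ∈ {0, ..., 8} → 9 starts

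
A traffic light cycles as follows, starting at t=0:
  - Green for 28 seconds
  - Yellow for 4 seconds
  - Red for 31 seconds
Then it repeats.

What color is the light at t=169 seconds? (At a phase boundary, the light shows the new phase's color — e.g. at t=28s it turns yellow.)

Cycle length = 28 + 4 + 31 = 63s
t = 169, phase_t = 169 mod 63 = 43
43 >= 32 → RED

Answer: red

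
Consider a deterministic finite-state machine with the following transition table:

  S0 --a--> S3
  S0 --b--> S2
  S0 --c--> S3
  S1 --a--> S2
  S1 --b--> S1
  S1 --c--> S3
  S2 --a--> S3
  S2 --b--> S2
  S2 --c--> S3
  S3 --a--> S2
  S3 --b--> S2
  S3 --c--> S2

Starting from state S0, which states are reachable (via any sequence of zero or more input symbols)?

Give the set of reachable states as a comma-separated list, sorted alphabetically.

Answer: S0, S2, S3

Derivation:
BFS from S0:
  visit S0: S0--a-->S3 (new), S0--b-->S2 (new), S0--c-->S3 (seen)
  visit S3: S3--a-->S2 (seen), S3--b-->S2 (seen), S3--c-->S2 (seen)
  visit S2: S2--a-->S3 (seen), S2--b-->S2 (seen), S2--c-->S3 (seen)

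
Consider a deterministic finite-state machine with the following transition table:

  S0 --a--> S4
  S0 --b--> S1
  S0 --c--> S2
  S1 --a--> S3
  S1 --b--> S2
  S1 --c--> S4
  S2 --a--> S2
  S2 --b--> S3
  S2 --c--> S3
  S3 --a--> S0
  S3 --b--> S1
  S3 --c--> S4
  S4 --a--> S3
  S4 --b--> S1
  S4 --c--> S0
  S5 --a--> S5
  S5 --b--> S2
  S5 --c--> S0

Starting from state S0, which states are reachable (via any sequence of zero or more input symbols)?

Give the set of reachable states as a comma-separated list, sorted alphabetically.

Answer: S0, S1, S2, S3, S4

Derivation:
BFS from S0:
  visit S0: S0--a-->S4 (new), S0--b-->S1 (new), S0--c-->S2 (new)
  visit S4: S4--a-->S3 (new), S4--b-->S1 (seen), S4--c-->S0 (seen)
  visit S1: S1--a-->S3 (seen), S1--b-->S2 (seen), S1--c-->S4 (seen)
  visit S2: S2--a-->S2 (seen), S2--b-->S3 (seen), S2--c-->S3 (seen)
  visit S3: S3--a-->S0 (seen), S3--b-->S1 (seen), S3--c-->S4 (seen)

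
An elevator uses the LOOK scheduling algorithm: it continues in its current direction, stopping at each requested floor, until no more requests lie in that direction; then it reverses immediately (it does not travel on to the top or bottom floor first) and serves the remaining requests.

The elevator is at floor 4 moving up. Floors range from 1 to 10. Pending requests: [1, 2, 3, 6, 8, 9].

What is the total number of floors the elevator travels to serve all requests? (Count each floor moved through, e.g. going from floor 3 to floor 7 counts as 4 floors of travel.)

Answer: 13

Derivation:
Start at floor 4 moving up, LOOK stop order: [6, 8, 9, 3, 2, 1]
  4 → 6: |6-4| = 2, total = 2
  6 → 8: |8-6| = 2, total = 4
  8 → 9: |9-8| = 1, total = 5
  9 → 3: |3-9| = 6, total = 11
  3 → 2: |2-3| = 1, total = 12
  2 → 1: |1-2| = 1, total = 13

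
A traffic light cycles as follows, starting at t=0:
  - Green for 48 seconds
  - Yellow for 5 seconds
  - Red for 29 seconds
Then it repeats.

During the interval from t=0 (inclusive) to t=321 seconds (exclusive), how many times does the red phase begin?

Answer: 4

Derivation:
Cycle = 48+5+29 = 82s
red phase starts at t = k*82 + 53 for k=0,1,2,...
Need k*82+53 < 321 → k < 3.268
k ∈ {0, ..., 3} → 4 starts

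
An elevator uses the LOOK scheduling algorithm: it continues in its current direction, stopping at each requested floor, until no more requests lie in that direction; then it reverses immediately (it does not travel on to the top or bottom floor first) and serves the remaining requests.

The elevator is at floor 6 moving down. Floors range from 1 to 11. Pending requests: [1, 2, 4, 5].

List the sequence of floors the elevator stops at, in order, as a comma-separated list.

Answer: 5, 4, 2, 1

Derivation:
Current: 6, moving DOWN
Serve below first (descending): [5, 4, 2, 1]
Then reverse, serve above (ascending): []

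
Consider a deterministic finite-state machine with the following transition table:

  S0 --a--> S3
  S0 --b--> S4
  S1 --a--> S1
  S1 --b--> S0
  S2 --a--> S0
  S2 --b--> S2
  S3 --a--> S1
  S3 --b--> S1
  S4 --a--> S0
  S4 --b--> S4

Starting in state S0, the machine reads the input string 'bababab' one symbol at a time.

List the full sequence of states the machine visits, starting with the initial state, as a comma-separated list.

Start: S0
  read 'b': S0 --b--> S4
  read 'a': S4 --a--> S0
  read 'b': S0 --b--> S4
  read 'a': S4 --a--> S0
  read 'b': S0 --b--> S4
  read 'a': S4 --a--> S0
  read 'b': S0 --b--> S4

Answer: S0, S4, S0, S4, S0, S4, S0, S4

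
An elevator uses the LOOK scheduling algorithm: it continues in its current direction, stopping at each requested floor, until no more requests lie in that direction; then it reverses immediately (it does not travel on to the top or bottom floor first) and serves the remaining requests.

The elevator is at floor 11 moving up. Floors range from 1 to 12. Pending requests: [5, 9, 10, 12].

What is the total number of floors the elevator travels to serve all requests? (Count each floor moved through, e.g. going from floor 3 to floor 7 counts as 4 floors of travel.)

Start at floor 11 moving up, LOOK stop order: [12, 10, 9, 5]
  11 → 12: |12-11| = 1, total = 1
  12 → 10: |10-12| = 2, total = 3
  10 → 9: |9-10| = 1, total = 4
  9 → 5: |5-9| = 4, total = 8

Answer: 8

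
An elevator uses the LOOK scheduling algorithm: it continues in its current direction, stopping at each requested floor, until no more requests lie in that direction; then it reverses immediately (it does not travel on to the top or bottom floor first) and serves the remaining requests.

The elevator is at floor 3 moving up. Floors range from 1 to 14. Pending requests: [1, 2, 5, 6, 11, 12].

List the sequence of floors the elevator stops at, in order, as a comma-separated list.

Current: 3, moving UP
Serve above first (ascending): [5, 6, 11, 12]
Then reverse, serve below (descending): [2, 1]

Answer: 5, 6, 11, 12, 2, 1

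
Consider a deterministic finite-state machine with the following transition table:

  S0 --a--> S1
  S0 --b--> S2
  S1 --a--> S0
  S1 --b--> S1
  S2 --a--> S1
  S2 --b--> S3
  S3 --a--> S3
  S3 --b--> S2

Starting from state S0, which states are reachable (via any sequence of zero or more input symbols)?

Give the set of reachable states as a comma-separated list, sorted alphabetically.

Answer: S0, S1, S2, S3

Derivation:
BFS from S0:
  visit S0: S0--a-->S1 (new), S0--b-->S2 (new)
  visit S1: S1--a-->S0 (seen), S1--b-->S1 (seen)
  visit S2: S2--a-->S1 (seen), S2--b-->S3 (new)
  visit S3: S3--a-->S3 (seen), S3--b-->S2 (seen)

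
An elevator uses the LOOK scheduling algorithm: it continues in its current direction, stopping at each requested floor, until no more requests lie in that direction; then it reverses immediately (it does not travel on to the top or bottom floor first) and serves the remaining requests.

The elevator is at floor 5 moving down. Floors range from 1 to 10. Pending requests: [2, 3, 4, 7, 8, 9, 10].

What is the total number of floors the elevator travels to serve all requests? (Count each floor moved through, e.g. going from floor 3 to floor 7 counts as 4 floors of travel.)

Answer: 11

Derivation:
Start at floor 5 moving down, LOOK stop order: [4, 3, 2, 7, 8, 9, 10]
  5 → 4: |4-5| = 1, total = 1
  4 → 3: |3-4| = 1, total = 2
  3 → 2: |2-3| = 1, total = 3
  2 → 7: |7-2| = 5, total = 8
  7 → 8: |8-7| = 1, total = 9
  8 → 9: |9-8| = 1, total = 10
  9 → 10: |10-9| = 1, total = 11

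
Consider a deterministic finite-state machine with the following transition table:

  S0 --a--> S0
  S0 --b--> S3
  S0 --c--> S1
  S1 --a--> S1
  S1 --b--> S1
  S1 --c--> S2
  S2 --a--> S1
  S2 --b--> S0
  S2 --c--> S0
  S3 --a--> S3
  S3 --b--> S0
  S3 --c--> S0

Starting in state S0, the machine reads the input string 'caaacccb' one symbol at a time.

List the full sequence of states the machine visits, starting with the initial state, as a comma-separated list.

Answer: S0, S1, S1, S1, S1, S2, S0, S1, S1

Derivation:
Start: S0
  read 'c': S0 --c--> S1
  read 'a': S1 --a--> S1
  read 'a': S1 --a--> S1
  read 'a': S1 --a--> S1
  read 'c': S1 --c--> S2
  read 'c': S2 --c--> S0
  read 'c': S0 --c--> S1
  read 'b': S1 --b--> S1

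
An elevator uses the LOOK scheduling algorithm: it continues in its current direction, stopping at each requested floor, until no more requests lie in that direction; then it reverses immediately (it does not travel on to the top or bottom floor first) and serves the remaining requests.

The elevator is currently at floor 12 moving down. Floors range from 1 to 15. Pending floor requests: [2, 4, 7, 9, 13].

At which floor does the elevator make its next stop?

Current floor: 12, direction: down
Requests above: [13]
Requests below: [2, 4, 7, 9]
Moving down and requests lie below → nearest below is max([2, 4, 7, 9]) = 9

Answer: 9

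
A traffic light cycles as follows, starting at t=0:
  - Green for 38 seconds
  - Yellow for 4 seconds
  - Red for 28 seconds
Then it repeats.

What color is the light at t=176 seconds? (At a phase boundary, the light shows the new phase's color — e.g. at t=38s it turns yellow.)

Cycle length = 38 + 4 + 28 = 70s
t = 176, phase_t = 176 mod 70 = 36
36 < 38 (green end) → GREEN

Answer: green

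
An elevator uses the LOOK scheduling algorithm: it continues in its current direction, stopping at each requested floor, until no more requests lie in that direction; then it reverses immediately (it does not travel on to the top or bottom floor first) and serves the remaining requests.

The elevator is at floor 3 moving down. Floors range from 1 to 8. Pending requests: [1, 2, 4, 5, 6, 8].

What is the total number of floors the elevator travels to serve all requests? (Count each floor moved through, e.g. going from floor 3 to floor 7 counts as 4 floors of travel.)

Start at floor 3 moving down, LOOK stop order: [2, 1, 4, 5, 6, 8]
  3 → 2: |2-3| = 1, total = 1
  2 → 1: |1-2| = 1, total = 2
  1 → 4: |4-1| = 3, total = 5
  4 → 5: |5-4| = 1, total = 6
  5 → 6: |6-5| = 1, total = 7
  6 → 8: |8-6| = 2, total = 9

Answer: 9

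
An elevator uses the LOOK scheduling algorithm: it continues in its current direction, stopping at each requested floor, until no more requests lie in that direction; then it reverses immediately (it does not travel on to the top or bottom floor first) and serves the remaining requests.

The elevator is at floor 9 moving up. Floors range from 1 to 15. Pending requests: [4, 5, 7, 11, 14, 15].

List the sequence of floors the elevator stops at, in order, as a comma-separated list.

Answer: 11, 14, 15, 7, 5, 4

Derivation:
Current: 9, moving UP
Serve above first (ascending): [11, 14, 15]
Then reverse, serve below (descending): [7, 5, 4]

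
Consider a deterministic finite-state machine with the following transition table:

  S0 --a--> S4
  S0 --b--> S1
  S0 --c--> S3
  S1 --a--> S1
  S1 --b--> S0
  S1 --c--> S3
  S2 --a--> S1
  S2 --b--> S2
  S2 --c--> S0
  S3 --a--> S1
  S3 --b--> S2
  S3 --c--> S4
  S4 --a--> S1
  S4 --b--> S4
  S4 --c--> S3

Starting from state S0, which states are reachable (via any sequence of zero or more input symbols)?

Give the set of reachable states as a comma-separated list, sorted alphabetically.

Answer: S0, S1, S2, S3, S4

Derivation:
BFS from S0:
  visit S0: S0--a-->S4 (new), S0--b-->S1 (new), S0--c-->S3 (new)
  visit S4: S4--a-->S1 (seen), S4--b-->S4 (seen), S4--c-->S3 (seen)
  visit S1: S1--a-->S1 (seen), S1--b-->S0 (seen), S1--c-->S3 (seen)
  visit S3: S3--a-->S1 (seen), S3--b-->S2 (new), S3--c-->S4 (seen)
  visit S2: S2--a-->S1 (seen), S2--b-->S2 (seen), S2--c-->S0 (seen)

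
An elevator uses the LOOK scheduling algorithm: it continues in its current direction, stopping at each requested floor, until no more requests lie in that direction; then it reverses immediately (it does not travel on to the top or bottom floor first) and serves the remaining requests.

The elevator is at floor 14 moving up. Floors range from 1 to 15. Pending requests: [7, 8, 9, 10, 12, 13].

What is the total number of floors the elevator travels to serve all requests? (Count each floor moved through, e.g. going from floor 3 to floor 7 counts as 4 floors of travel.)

Answer: 7

Derivation:
Start at floor 14 moving up, LOOK stop order: [13, 12, 10, 9, 8, 7]
  14 → 13: |13-14| = 1, total = 1
  13 → 12: |12-13| = 1, total = 2
  12 → 10: |10-12| = 2, total = 4
  10 → 9: |9-10| = 1, total = 5
  9 → 8: |8-9| = 1, total = 6
  8 → 7: |7-8| = 1, total = 7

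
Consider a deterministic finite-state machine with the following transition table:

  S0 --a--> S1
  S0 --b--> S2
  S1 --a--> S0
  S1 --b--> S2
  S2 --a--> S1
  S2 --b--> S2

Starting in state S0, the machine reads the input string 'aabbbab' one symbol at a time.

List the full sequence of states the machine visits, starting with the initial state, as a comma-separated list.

Answer: S0, S1, S0, S2, S2, S2, S1, S2

Derivation:
Start: S0
  read 'a': S0 --a--> S1
  read 'a': S1 --a--> S0
  read 'b': S0 --b--> S2
  read 'b': S2 --b--> S2
  read 'b': S2 --b--> S2
  read 'a': S2 --a--> S1
  read 'b': S1 --b--> S2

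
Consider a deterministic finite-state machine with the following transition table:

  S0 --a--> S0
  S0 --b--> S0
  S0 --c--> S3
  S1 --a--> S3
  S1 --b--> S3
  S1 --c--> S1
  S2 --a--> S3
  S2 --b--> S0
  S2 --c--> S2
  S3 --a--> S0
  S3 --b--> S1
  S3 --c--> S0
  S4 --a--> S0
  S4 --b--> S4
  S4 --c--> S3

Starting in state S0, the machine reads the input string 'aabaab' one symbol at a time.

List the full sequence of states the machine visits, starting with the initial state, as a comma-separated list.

Start: S0
  read 'a': S0 --a--> S0
  read 'a': S0 --a--> S0
  read 'b': S0 --b--> S0
  read 'a': S0 --a--> S0
  read 'a': S0 --a--> S0
  read 'b': S0 --b--> S0

Answer: S0, S0, S0, S0, S0, S0, S0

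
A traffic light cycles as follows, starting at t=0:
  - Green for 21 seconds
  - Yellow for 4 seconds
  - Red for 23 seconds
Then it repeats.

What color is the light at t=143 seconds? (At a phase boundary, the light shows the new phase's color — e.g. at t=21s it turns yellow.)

Answer: red

Derivation:
Cycle length = 21 + 4 + 23 = 48s
t = 143, phase_t = 143 mod 48 = 47
47 >= 25 → RED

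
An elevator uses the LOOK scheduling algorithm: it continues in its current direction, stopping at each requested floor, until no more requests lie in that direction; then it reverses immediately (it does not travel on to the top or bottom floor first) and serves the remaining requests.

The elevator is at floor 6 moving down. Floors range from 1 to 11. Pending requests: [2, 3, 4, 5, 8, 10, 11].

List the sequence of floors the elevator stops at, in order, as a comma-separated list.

Current: 6, moving DOWN
Serve below first (descending): [5, 4, 3, 2]
Then reverse, serve above (ascending): [8, 10, 11]

Answer: 5, 4, 3, 2, 8, 10, 11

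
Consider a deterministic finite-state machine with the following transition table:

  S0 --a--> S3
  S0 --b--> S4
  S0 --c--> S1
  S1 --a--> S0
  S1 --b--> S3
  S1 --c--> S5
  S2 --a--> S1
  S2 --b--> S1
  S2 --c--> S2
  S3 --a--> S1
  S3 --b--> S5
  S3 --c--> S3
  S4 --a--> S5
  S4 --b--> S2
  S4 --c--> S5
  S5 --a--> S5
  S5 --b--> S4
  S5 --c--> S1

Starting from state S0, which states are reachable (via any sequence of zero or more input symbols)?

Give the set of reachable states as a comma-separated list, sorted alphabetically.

BFS from S0:
  visit S0: S0--a-->S3 (new), S0--b-->S4 (new), S0--c-->S1 (new)
  visit S3: S3--a-->S1 (seen), S3--b-->S5 (new), S3--c-->S3 (seen)
  visit S4: S4--a-->S5 (seen), S4--b-->S2 (new), S4--c-->S5 (seen)
  visit S1: S1--a-->S0 (seen), S1--b-->S3 (seen), S1--c-->S5 (seen)
  visit S5: S5--a-->S5 (seen), S5--b-->S4 (seen), S5--c-->S1 (seen)
  visit S2: S2--a-->S1 (seen), S2--b-->S1 (seen), S2--c-->S2 (seen)

Answer: S0, S1, S2, S3, S4, S5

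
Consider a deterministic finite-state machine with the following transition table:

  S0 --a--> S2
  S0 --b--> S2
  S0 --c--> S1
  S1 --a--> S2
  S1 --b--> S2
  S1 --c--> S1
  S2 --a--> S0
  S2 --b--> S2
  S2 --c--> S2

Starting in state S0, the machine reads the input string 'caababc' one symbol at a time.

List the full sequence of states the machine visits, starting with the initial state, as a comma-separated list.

Start: S0
  read 'c': S0 --c--> S1
  read 'a': S1 --a--> S2
  read 'a': S2 --a--> S0
  read 'b': S0 --b--> S2
  read 'a': S2 --a--> S0
  read 'b': S0 --b--> S2
  read 'c': S2 --c--> S2

Answer: S0, S1, S2, S0, S2, S0, S2, S2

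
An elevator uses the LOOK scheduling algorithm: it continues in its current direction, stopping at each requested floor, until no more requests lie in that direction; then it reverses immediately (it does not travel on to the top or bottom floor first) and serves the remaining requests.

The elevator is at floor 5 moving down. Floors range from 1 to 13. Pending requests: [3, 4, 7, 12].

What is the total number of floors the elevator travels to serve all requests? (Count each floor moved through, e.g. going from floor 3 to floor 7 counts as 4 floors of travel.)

Answer: 11

Derivation:
Start at floor 5 moving down, LOOK stop order: [4, 3, 7, 12]
  5 → 4: |4-5| = 1, total = 1
  4 → 3: |3-4| = 1, total = 2
  3 → 7: |7-3| = 4, total = 6
  7 → 12: |12-7| = 5, total = 11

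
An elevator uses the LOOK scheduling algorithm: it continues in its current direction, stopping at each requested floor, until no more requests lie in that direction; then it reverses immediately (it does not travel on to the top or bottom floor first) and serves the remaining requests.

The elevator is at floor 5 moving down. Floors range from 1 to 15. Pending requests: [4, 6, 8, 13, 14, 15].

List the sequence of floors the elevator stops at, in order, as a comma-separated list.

Current: 5, moving DOWN
Serve below first (descending): [4]
Then reverse, serve above (ascending): [6, 8, 13, 14, 15]

Answer: 4, 6, 8, 13, 14, 15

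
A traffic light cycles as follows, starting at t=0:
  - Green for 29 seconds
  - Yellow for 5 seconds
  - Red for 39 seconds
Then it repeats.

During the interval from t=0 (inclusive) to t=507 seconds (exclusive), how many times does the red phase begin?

Cycle = 29+5+39 = 73s
red phase starts at t = k*73 + 34 for k=0,1,2,...
Need k*73+34 < 507 → k < 6.479
k ∈ {0, ..., 6} → 7 starts

Answer: 7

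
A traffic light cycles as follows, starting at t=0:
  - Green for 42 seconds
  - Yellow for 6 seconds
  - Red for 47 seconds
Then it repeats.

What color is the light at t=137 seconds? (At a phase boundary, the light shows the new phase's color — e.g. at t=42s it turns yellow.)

Answer: yellow

Derivation:
Cycle length = 42 + 6 + 47 = 95s
t = 137, phase_t = 137 mod 95 = 42
42 <= 42 < 48 (yellow end) → YELLOW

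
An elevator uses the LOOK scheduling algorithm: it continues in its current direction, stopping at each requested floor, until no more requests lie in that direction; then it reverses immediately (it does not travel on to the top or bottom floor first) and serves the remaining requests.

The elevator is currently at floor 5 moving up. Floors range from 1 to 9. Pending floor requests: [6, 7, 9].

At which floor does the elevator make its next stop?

Answer: 6

Derivation:
Current floor: 5, direction: up
Requests above: [6, 7, 9]
Requests below: []
Moving up and requests lie above → nearest above is min([6, 7, 9]) = 6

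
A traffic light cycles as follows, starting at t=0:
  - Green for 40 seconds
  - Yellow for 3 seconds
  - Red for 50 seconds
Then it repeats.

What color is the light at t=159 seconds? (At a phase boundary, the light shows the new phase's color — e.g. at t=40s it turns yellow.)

Cycle length = 40 + 3 + 50 = 93s
t = 159, phase_t = 159 mod 93 = 66
66 >= 43 → RED

Answer: red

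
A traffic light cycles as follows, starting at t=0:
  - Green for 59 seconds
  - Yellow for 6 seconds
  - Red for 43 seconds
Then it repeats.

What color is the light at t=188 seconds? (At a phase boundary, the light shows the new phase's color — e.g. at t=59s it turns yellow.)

Cycle length = 59 + 6 + 43 = 108s
t = 188, phase_t = 188 mod 108 = 80
80 >= 65 → RED

Answer: red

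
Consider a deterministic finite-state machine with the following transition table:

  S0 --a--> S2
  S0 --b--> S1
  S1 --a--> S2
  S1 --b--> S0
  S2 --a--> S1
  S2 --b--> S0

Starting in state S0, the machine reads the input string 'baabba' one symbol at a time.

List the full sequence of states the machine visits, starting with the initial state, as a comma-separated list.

Answer: S0, S1, S2, S1, S0, S1, S2

Derivation:
Start: S0
  read 'b': S0 --b--> S1
  read 'a': S1 --a--> S2
  read 'a': S2 --a--> S1
  read 'b': S1 --b--> S0
  read 'b': S0 --b--> S1
  read 'a': S1 --a--> S2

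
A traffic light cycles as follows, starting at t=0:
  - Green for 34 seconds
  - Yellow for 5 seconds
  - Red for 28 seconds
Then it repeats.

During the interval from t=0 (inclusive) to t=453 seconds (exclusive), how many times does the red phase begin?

Answer: 7

Derivation:
Cycle = 34+5+28 = 67s
red phase starts at t = k*67 + 39 for k=0,1,2,...
Need k*67+39 < 453 → k < 6.179
k ∈ {0, ..., 6} → 7 starts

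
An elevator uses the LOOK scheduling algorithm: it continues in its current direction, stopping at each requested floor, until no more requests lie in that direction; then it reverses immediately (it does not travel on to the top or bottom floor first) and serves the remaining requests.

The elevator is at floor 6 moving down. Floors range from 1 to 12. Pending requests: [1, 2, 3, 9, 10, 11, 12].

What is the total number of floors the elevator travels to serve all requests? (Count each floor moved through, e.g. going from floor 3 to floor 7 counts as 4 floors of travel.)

Start at floor 6 moving down, LOOK stop order: [3, 2, 1, 9, 10, 11, 12]
  6 → 3: |3-6| = 3, total = 3
  3 → 2: |2-3| = 1, total = 4
  2 → 1: |1-2| = 1, total = 5
  1 → 9: |9-1| = 8, total = 13
  9 → 10: |10-9| = 1, total = 14
  10 → 11: |11-10| = 1, total = 15
  11 → 12: |12-11| = 1, total = 16

Answer: 16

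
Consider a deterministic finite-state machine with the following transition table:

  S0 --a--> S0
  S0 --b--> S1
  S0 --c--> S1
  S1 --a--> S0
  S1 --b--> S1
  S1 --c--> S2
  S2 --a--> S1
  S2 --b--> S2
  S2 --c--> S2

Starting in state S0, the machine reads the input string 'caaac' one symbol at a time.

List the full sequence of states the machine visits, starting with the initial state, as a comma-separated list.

Start: S0
  read 'c': S0 --c--> S1
  read 'a': S1 --a--> S0
  read 'a': S0 --a--> S0
  read 'a': S0 --a--> S0
  read 'c': S0 --c--> S1

Answer: S0, S1, S0, S0, S0, S1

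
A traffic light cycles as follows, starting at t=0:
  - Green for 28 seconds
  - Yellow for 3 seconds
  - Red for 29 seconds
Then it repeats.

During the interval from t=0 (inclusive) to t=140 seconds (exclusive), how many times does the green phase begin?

Cycle = 28+3+29 = 60s
green phase starts at t = k*60 + 0 for k=0,1,2,...
Need k*60+0 < 140 → k < 2.333
k ∈ {0, ..., 2} → 3 starts

Answer: 3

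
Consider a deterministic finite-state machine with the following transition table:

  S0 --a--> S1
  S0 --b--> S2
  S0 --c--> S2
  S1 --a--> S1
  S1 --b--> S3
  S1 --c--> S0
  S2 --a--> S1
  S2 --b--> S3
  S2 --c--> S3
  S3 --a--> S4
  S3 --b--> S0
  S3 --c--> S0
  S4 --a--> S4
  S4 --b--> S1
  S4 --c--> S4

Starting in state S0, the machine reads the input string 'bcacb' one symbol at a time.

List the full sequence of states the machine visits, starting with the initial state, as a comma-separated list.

Start: S0
  read 'b': S0 --b--> S2
  read 'c': S2 --c--> S3
  read 'a': S3 --a--> S4
  read 'c': S4 --c--> S4
  read 'b': S4 --b--> S1

Answer: S0, S2, S3, S4, S4, S1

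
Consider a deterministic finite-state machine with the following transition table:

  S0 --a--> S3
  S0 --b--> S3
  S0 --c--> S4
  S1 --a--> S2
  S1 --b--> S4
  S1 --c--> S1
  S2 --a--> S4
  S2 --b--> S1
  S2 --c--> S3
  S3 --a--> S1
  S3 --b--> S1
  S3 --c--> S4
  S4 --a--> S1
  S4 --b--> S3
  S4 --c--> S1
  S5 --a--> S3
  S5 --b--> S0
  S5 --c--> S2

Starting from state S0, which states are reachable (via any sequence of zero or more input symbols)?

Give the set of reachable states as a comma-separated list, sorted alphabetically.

Answer: S0, S1, S2, S3, S4

Derivation:
BFS from S0:
  visit S0: S0--a-->S3 (new), S0--b-->S3 (seen), S0--c-->S4 (new)
  visit S3: S3--a-->S1 (new), S3--b-->S1 (seen), S3--c-->S4 (seen)
  visit S4: S4--a-->S1 (seen), S4--b-->S3 (seen), S4--c-->S1 (seen)
  visit S1: S1--a-->S2 (new), S1--b-->S4 (seen), S1--c-->S1 (seen)
  visit S2: S2--a-->S4 (seen), S2--b-->S1 (seen), S2--c-->S3 (seen)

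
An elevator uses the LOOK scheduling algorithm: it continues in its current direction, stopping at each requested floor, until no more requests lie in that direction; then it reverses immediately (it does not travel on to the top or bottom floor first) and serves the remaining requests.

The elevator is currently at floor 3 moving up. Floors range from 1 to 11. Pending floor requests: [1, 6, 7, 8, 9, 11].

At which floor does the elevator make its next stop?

Current floor: 3, direction: up
Requests above: [6, 7, 8, 9, 11]
Requests below: [1]
Moving up and requests lie above → nearest above is min([6, 7, 8, 9, 11]) = 6

Answer: 6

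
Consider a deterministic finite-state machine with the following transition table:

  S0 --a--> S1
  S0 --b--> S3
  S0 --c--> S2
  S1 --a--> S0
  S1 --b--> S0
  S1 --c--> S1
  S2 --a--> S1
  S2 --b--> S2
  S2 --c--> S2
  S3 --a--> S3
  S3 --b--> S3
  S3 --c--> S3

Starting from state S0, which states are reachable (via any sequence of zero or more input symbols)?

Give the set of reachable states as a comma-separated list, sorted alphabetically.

BFS from S0:
  visit S0: S0--a-->S1 (new), S0--b-->S3 (new), S0--c-->S2 (new)
  visit S1: S1--a-->S0 (seen), S1--b-->S0 (seen), S1--c-->S1 (seen)
  visit S3: S3--a-->S3 (seen), S3--b-->S3 (seen), S3--c-->S3 (seen)
  visit S2: S2--a-->S1 (seen), S2--b-->S2 (seen), S2--c-->S2 (seen)

Answer: S0, S1, S2, S3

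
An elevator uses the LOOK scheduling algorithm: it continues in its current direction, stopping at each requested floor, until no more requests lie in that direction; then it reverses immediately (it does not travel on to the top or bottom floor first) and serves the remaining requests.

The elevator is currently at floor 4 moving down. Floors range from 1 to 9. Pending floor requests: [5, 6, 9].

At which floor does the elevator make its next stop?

Answer: 5

Derivation:
Current floor: 4, direction: down
Requests above: [5, 6, 9]
Requests below: []
Moving down but no requests below → reverse; nearest above is min([5, 6, 9]) = 5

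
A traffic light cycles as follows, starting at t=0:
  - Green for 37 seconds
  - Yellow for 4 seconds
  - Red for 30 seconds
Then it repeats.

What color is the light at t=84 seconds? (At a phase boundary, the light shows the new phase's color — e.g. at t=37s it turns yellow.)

Cycle length = 37 + 4 + 30 = 71s
t = 84, phase_t = 84 mod 71 = 13
13 < 37 (green end) → GREEN

Answer: green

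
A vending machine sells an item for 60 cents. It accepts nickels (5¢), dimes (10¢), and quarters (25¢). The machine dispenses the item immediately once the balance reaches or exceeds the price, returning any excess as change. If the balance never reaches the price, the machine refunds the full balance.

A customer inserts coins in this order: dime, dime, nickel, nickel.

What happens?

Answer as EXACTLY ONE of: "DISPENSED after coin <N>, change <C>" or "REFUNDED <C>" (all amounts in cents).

Answer: REFUNDED 30

Derivation:
Price: 60¢
Coin 1 (dime, 10¢): balance = 10¢
Coin 2 (dime, 10¢): balance = 20¢
Coin 3 (nickel, 5¢): balance = 25¢
Coin 4 (nickel, 5¢): balance = 30¢
All coins inserted, balance 30¢ < price 60¢ → REFUND 30¢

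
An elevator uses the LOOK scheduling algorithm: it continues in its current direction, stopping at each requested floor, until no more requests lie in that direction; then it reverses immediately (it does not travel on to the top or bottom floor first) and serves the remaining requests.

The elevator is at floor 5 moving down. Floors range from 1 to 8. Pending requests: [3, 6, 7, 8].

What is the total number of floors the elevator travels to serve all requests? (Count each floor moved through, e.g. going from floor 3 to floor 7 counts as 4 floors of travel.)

Start at floor 5 moving down, LOOK stop order: [3, 6, 7, 8]
  5 → 3: |3-5| = 2, total = 2
  3 → 6: |6-3| = 3, total = 5
  6 → 7: |7-6| = 1, total = 6
  7 → 8: |8-7| = 1, total = 7

Answer: 7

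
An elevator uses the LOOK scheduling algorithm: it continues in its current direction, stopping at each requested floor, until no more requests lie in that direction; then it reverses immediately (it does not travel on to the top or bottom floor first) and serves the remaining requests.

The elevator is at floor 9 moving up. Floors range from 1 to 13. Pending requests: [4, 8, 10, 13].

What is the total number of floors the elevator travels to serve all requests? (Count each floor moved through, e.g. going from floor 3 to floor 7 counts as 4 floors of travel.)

Start at floor 9 moving up, LOOK stop order: [10, 13, 8, 4]
  9 → 10: |10-9| = 1, total = 1
  10 → 13: |13-10| = 3, total = 4
  13 → 8: |8-13| = 5, total = 9
  8 → 4: |4-8| = 4, total = 13

Answer: 13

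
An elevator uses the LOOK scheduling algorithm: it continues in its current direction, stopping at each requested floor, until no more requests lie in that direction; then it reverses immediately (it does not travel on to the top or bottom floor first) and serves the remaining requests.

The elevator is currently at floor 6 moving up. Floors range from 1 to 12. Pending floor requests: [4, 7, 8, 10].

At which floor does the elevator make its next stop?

Answer: 7

Derivation:
Current floor: 6, direction: up
Requests above: [7, 8, 10]
Requests below: [4]
Moving up and requests lie above → nearest above is min([7, 8, 10]) = 7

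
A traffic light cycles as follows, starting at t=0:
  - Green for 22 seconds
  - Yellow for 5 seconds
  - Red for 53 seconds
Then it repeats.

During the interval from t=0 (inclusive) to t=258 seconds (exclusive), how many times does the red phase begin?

Cycle = 22+5+53 = 80s
red phase starts at t = k*80 + 27 for k=0,1,2,...
Need k*80+27 < 258 → k < 2.888
k ∈ {0, ..., 2} → 3 starts

Answer: 3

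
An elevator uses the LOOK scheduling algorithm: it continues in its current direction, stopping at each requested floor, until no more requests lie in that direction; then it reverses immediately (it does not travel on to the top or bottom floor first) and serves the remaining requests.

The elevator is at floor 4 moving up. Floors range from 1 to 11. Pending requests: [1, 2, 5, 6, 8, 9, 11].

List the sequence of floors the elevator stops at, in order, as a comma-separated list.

Answer: 5, 6, 8, 9, 11, 2, 1

Derivation:
Current: 4, moving UP
Serve above first (ascending): [5, 6, 8, 9, 11]
Then reverse, serve below (descending): [2, 1]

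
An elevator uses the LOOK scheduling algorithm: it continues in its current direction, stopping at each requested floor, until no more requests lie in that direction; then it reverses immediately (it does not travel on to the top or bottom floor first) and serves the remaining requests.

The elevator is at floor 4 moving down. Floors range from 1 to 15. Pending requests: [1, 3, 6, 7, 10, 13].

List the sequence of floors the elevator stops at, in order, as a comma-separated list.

Answer: 3, 1, 6, 7, 10, 13

Derivation:
Current: 4, moving DOWN
Serve below first (descending): [3, 1]
Then reverse, serve above (ascending): [6, 7, 10, 13]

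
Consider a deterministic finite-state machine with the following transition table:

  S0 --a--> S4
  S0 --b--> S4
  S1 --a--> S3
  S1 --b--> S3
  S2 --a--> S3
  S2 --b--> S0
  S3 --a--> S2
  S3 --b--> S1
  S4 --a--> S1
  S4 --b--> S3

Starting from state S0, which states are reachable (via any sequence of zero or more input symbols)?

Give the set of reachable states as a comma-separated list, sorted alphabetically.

BFS from S0:
  visit S0: S0--a-->S4 (new), S0--b-->S4 (seen)
  visit S4: S4--a-->S1 (new), S4--b-->S3 (new)
  visit S1: S1--a-->S3 (seen), S1--b-->S3 (seen)
  visit S3: S3--a-->S2 (new), S3--b-->S1 (seen)
  visit S2: S2--a-->S3 (seen), S2--b-->S0 (seen)

Answer: S0, S1, S2, S3, S4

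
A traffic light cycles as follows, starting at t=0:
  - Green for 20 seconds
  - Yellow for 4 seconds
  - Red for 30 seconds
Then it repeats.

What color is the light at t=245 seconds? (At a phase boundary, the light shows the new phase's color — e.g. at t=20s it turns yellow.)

Answer: red

Derivation:
Cycle length = 20 + 4 + 30 = 54s
t = 245, phase_t = 245 mod 54 = 29
29 >= 24 → RED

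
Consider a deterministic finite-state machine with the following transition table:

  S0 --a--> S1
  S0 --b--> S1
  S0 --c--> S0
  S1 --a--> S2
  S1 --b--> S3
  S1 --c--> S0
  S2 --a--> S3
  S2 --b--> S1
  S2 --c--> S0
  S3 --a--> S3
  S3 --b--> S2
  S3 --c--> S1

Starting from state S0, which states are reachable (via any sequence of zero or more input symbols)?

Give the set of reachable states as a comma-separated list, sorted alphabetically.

BFS from S0:
  visit S0: S0--a-->S1 (new), S0--b-->S1 (seen), S0--c-->S0 (seen)
  visit S1: S1--a-->S2 (new), S1--b-->S3 (new), S1--c-->S0 (seen)
  visit S2: S2--a-->S3 (seen), S2--b-->S1 (seen), S2--c-->S0 (seen)
  visit S3: S3--a-->S3 (seen), S3--b-->S2 (seen), S3--c-->S1 (seen)

Answer: S0, S1, S2, S3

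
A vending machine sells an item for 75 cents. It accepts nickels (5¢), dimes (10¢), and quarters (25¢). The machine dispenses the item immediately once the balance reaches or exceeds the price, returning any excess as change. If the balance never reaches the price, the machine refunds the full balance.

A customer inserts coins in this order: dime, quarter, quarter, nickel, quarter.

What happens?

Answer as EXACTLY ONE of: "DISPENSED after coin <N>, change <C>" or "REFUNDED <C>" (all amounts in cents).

Answer: DISPENSED after coin 5, change 15

Derivation:
Price: 75¢
Coin 1 (dime, 10¢): balance = 10¢
Coin 2 (quarter, 25¢): balance = 35¢
Coin 3 (quarter, 25¢): balance = 60¢
Coin 4 (nickel, 5¢): balance = 65¢
Coin 5 (quarter, 25¢): balance = 90¢
  → balance >= price → DISPENSE, change = 90 - 75 = 15¢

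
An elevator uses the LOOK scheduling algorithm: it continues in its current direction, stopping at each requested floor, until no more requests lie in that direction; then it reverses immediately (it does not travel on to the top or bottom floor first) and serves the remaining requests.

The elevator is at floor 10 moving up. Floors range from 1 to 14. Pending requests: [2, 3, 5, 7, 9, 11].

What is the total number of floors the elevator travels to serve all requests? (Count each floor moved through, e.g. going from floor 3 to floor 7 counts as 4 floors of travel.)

Answer: 10

Derivation:
Start at floor 10 moving up, LOOK stop order: [11, 9, 7, 5, 3, 2]
  10 → 11: |11-10| = 1, total = 1
  11 → 9: |9-11| = 2, total = 3
  9 → 7: |7-9| = 2, total = 5
  7 → 5: |5-7| = 2, total = 7
  5 → 3: |3-5| = 2, total = 9
  3 → 2: |2-3| = 1, total = 10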